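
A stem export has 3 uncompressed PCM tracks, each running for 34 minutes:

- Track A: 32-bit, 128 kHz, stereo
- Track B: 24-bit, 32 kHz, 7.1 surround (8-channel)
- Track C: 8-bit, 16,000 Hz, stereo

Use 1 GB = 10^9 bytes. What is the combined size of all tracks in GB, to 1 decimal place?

3.7 GB

34 minutes = 2,040 s.
Track A: 128,000 × 2,040 × 4 × 2 = 2,088,960,000 bytes.
Track B: 32,000 × 2,040 × 3 × 8 = 1,566,720,000 bytes.
Track C: 16,000 × 2,040 × 1 × 2 = 65,280,000 bytes.
Total = 3,720,960,000 bytes = 3.7 GB.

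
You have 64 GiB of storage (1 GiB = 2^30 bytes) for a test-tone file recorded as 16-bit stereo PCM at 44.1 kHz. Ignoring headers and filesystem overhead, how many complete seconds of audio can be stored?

389,566 seconds

Uncompressed byte rate = 44,100 × 2 × 2 = 176,400 bytes/s.
Capacity = 64 × 1,073,741,824 = 68,719,476,736 bytes.
68,719,476,736 / 176,400 ≈ 389566.19 s → 389,566 seconds.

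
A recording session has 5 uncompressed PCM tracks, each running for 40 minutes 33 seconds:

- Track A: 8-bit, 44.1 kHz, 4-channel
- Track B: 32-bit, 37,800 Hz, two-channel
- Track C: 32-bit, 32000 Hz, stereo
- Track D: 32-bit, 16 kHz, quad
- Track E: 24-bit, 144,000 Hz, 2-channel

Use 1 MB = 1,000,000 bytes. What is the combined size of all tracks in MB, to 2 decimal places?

40 minutes 33 seconds = 2,433 s.
Track A: 44,100 × 2,433 × 1 × 4 = 429,181,200 bytes.
Track B: 37,800 × 2,433 × 4 × 2 = 735,739,200 bytes.
Track C: 32,000 × 2,433 × 4 × 2 = 622,848,000 bytes.
Track D: 16,000 × 2,433 × 4 × 4 = 622,848,000 bytes.
Track E: 144,000 × 2,433 × 3 × 2 = 2,102,112,000 bytes.
Total = 4,512,728,400 bytes = 4512.73 MB.

4512.73 MB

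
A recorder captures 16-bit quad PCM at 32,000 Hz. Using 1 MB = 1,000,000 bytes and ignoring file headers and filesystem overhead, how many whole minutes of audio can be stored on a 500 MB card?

Uncompressed byte rate = 32,000 × 2 × 4 = 256,000 bytes/s.
Capacity = 500 × 1,000,000 = 500,000,000 bytes.
500,000,000 / 256,000 ≈ 1953.12 s → 32 minutes.

32 minutes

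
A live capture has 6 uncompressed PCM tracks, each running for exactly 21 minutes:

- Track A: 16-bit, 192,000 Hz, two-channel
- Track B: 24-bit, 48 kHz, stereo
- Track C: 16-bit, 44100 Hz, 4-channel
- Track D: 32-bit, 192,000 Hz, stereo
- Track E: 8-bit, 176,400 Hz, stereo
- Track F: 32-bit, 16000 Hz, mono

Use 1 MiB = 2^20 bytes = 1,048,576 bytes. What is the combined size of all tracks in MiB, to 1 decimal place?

4039.4 MiB

exactly 21 minutes = 1,260 s.
Track A: 192,000 × 1,260 × 2 × 2 = 967,680,000 bytes.
Track B: 48,000 × 1,260 × 3 × 2 = 362,880,000 bytes.
Track C: 44,100 × 1,260 × 2 × 4 = 444,528,000 bytes.
Track D: 192,000 × 1,260 × 4 × 2 = 1,935,360,000 bytes.
Track E: 176,400 × 1,260 × 1 × 2 = 444,528,000 bytes.
Track F: 16,000 × 1,260 × 4 × 1 = 80,640,000 bytes.
Total = 4,235,616,000 bytes = 4039.4 MiB.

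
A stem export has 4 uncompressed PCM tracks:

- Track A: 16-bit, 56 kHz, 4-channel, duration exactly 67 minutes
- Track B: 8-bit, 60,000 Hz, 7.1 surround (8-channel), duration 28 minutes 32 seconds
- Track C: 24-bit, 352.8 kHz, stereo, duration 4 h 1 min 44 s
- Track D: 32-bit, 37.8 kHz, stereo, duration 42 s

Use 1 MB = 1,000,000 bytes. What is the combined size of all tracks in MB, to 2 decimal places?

Track A: exactly 67 minutes = 4,020 s; 56,000 × 4,020 × 2 × 4 = 1,800,960,000 bytes.
Track B: 28 minutes 32 seconds = 1,712 s; 60,000 × 1,712 × 1 × 8 = 821,760,000 bytes.
Track C: 4 h 1 min 44 s = 14,504 s; 352,800 × 14,504 × 3 × 2 = 30,702,067,200 bytes.
Track D: 37,800 × 42 × 4 × 2 = 12,700,800 bytes.
Total = 33,337,488,000 bytes = 33337.49 MB.

33337.49 MB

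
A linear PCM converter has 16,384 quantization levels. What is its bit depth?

14 bits

log2(16,384) = 14.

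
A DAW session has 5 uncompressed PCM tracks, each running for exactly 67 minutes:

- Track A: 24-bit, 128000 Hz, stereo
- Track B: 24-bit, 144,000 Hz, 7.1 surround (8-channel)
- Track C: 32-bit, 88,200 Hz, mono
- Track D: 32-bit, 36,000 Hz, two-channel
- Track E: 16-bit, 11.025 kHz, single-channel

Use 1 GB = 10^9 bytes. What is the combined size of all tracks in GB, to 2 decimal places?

19.65 GB

exactly 67 minutes = 4,020 s.
Track A: 128,000 × 4,020 × 3 × 2 = 3,087,360,000 bytes.
Track B: 144,000 × 4,020 × 3 × 8 = 13,893,120,000 bytes.
Track C: 88,200 × 4,020 × 4 × 1 = 1,418,256,000 bytes.
Track D: 36,000 × 4,020 × 4 × 2 = 1,157,760,000 bytes.
Track E: 11,025 × 4,020 × 2 × 1 = 88,641,000 bytes.
Total = 19,645,137,000 bytes = 19.65 GB.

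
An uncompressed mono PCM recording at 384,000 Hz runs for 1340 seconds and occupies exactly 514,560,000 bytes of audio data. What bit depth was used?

Bytes per sample = 514,560,000 / (384,000 × 1,340 × 1) = 514,560,000 / 514,560,000 = 1.
Bit depth = 1 × 8 = 8 bits.

8 bits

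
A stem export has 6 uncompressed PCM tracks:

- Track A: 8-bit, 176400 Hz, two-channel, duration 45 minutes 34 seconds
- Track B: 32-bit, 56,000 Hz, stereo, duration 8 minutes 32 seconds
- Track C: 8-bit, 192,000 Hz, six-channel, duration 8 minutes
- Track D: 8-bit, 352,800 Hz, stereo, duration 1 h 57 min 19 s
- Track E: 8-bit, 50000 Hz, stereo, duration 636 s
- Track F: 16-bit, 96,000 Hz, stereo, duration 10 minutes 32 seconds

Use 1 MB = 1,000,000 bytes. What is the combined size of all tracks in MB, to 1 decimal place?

Track A: 45 minutes 34 seconds = 2,734 s; 176,400 × 2,734 × 1 × 2 = 964,555,200 bytes.
Track B: 8 minutes 32 seconds = 512 s; 56,000 × 512 × 4 × 2 = 229,376,000 bytes.
Track C: 8 minutes = 480 s; 192,000 × 480 × 1 × 6 = 552,960,000 bytes.
Track D: 1 h 57 min 19 s = 7,039 s; 352,800 × 7,039 × 1 × 2 = 4,966,718,400 bytes.
Track E: 50,000 × 636 × 1 × 2 = 63,600,000 bytes.
Track F: 10 minutes 32 seconds = 632 s; 96,000 × 632 × 2 × 2 = 242,688,000 bytes.
Total = 7,019,897,600 bytes = 7019.9 MB.

7019.9 MB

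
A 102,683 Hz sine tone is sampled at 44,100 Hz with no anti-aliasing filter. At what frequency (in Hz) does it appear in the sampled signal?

14,483 Hz

Nyquist = 44,100/2 = 22,050 Hz; 102,683 Hz exceeds it.
Alias = |102,683 − 2×44,100| = |102,683 − 88,200| = 14,483 Hz.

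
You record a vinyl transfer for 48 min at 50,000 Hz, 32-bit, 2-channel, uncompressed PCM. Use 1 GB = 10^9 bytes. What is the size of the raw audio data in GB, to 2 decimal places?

Duration = 48 min = 2,880 s.
Bytes = 50,000 samples/s × 2,880 s × 4 bytes/sample × 2 ch = 1,152,000,000 bytes.
1,152,000,000 / 1,000,000,000 = 1.15 GB.

1.15 GB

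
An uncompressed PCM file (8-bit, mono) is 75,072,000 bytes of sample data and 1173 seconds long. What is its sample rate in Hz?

64,000 Hz

Bytes = sample_rate × seconds × bytes_per_sample × channels.
sample_rate = 75,072,000 / (1,173 × 1 × 1) = 75,072,000 / 1,173 = 64,000 Hz.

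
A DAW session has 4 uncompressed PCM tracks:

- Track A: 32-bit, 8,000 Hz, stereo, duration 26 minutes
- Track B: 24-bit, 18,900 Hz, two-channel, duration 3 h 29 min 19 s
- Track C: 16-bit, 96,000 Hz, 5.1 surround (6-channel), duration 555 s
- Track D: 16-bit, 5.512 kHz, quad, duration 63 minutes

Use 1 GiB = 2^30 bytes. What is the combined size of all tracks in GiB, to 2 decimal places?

2.17 GiB

Track A: 26 minutes = 1,560 s; 8,000 × 1,560 × 4 × 2 = 99,840,000 bytes.
Track B: 3 h 29 min 19 s = 12,559 s; 18,900 × 12,559 × 3 × 2 = 1,424,190,600 bytes.
Track C: 96,000 × 555 × 2 × 6 = 639,360,000 bytes.
Track D: 63 minutes = 3,780 s; 5,512 × 3,780 × 2 × 4 = 166,682,880 bytes.
Total = 2,330,073,480 bytes = 2.17 GiB.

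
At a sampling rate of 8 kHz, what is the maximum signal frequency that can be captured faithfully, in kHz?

Nyquist frequency = sample rate / 2 = 8,000 / 2 = 4 kHz.

4 kHz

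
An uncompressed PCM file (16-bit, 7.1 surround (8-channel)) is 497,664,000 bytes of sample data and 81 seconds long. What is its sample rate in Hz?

Bytes = sample_rate × seconds × bytes_per_sample × channels.
sample_rate = 497,664,000 / (81 × 2 × 8) = 497,664,000 / 1,296 = 384,000 Hz.

384,000 Hz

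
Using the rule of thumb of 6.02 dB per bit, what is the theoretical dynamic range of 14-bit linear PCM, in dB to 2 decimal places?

84.28 dB

14 × 6.02 = 84.28 dB.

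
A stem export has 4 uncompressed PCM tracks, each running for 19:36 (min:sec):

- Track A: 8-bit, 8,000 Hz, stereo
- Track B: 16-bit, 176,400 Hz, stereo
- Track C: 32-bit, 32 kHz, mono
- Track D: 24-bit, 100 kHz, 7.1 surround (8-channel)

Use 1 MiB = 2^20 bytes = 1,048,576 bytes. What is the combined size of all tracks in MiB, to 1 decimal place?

3644.5 MiB

19:36 (min:sec) = 1,176 s.
Track A: 8,000 × 1,176 × 1 × 2 = 18,816,000 bytes.
Track B: 176,400 × 1,176 × 2 × 2 = 829,785,600 bytes.
Track C: 32,000 × 1,176 × 4 × 1 = 150,528,000 bytes.
Track D: 100,000 × 1,176 × 3 × 8 = 2,822,400,000 bytes.
Total = 3,821,529,600 bytes = 3644.5 MiB.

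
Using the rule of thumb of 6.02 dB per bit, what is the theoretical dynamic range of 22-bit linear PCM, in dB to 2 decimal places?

22 × 6.02 = 132.44 dB.

132.44 dB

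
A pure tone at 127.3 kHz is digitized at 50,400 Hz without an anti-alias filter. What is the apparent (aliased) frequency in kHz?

23.9 kHz

Nyquist = 50,400/2 = 25,200 Hz; 127,300 Hz exceeds it.
Alias = |127,300 − 3×50,400| = |127,300 − 151,200| = 23,900 Hz = 23.9 kHz.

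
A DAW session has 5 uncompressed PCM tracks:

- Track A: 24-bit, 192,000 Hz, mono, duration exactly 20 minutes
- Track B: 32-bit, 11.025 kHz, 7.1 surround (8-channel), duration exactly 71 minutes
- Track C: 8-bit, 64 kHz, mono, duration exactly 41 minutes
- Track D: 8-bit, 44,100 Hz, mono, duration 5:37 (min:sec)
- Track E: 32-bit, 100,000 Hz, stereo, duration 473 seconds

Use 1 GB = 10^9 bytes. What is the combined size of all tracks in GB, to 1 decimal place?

Track A: exactly 20 minutes = 1,200 s; 192,000 × 1,200 × 3 × 1 = 691,200,000 bytes.
Track B: exactly 71 minutes = 4,260 s; 11,025 × 4,260 × 4 × 8 = 1,502,928,000 bytes.
Track C: exactly 41 minutes = 2,460 s; 64,000 × 2,460 × 1 × 1 = 157,440,000 bytes.
Track D: 5:37 (min:sec) = 337 s; 44,100 × 337 × 1 × 1 = 14,861,700 bytes.
Track E: 100,000 × 473 × 4 × 2 = 378,400,000 bytes.
Total = 2,744,829,700 bytes = 2.7 GB.

2.7 GB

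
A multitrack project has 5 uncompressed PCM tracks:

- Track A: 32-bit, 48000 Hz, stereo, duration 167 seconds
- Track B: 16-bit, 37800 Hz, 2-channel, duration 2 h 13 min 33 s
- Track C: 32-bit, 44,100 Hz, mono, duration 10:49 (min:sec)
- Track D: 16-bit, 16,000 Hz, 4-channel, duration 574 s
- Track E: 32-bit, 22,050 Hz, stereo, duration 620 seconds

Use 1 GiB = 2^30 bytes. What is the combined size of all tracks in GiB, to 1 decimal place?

Track A: 48,000 × 167 × 4 × 2 = 64,128,000 bytes.
Track B: 2 h 13 min 33 s = 8,013 s; 37,800 × 8,013 × 2 × 2 = 1,211,565,600 bytes.
Track C: 10:49 (min:sec) = 649 s; 44,100 × 649 × 4 × 1 = 114,483,600 bytes.
Track D: 16,000 × 574 × 2 × 4 = 73,472,000 bytes.
Track E: 22,050 × 620 × 4 × 2 = 109,368,000 bytes.
Total = 1,573,017,200 bytes = 1.5 GiB.

1.5 GiB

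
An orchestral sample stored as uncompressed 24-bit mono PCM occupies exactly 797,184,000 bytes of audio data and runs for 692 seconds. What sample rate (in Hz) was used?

384,000 Hz

Bytes = sample_rate × seconds × bytes_per_sample × channels.
sample_rate = 797,184,000 / (692 × 3 × 1) = 797,184,000 / 2,076 = 384,000 Hz.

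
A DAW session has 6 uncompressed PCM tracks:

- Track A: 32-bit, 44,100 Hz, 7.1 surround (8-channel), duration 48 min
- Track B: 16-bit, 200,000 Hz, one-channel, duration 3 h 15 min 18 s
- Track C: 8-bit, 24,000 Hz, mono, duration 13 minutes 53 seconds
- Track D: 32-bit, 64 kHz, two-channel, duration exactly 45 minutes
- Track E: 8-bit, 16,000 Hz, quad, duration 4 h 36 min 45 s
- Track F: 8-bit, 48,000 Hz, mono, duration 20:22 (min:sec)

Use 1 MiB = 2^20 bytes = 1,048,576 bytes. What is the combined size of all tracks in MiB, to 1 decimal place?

Track A: 48 min = 2,880 s; 44,100 × 2,880 × 4 × 8 = 4,064,256,000 bytes.
Track B: 3 h 15 min 18 s = 11,718 s; 200,000 × 11,718 × 2 × 1 = 4,687,200,000 bytes.
Track C: 13 minutes 53 seconds = 833 s; 24,000 × 833 × 1 × 1 = 19,992,000 bytes.
Track D: exactly 45 minutes = 2,700 s; 64,000 × 2,700 × 4 × 2 = 1,382,400,000 bytes.
Track E: 4 h 36 min 45 s = 16,605 s; 16,000 × 16,605 × 1 × 4 = 1,062,720,000 bytes.
Track F: 20:22 (min:sec) = 1,222 s; 48,000 × 1,222 × 1 × 1 = 58,656,000 bytes.
Total = 11,275,224,000 bytes = 10752.9 MiB.

10752.9 MiB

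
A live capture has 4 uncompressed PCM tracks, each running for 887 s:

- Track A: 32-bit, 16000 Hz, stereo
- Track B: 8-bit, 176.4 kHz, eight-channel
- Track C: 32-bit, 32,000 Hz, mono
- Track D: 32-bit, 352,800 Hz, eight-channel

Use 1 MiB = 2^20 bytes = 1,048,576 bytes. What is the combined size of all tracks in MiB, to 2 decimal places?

10960.28 MiB

Track A: 16,000 × 887 × 4 × 2 = 113,536,000 bytes.
Track B: 176,400 × 887 × 1 × 8 = 1,251,734,400 bytes.
Track C: 32,000 × 887 × 4 × 1 = 113,536,000 bytes.
Track D: 352,800 × 887 × 4 × 8 = 10,013,875,200 bytes.
Total = 11,492,681,600 bytes = 10960.28 MiB.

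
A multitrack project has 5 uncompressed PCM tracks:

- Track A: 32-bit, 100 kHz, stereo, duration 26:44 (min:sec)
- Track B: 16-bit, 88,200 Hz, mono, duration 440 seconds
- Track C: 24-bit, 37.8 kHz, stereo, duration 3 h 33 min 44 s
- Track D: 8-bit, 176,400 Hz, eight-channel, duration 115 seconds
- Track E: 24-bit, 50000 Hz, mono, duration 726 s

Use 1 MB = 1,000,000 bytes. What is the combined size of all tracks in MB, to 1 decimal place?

Track A: 26:44 (min:sec) = 1,604 s; 100,000 × 1,604 × 4 × 2 = 1,283,200,000 bytes.
Track B: 88,200 × 440 × 2 × 1 = 77,616,000 bytes.
Track C: 3 h 33 min 44 s = 12,824 s; 37,800 × 12,824 × 3 × 2 = 2,908,483,200 bytes.
Track D: 176,400 × 115 × 1 × 8 = 162,288,000 bytes.
Track E: 50,000 × 726 × 3 × 1 = 108,900,000 bytes.
Total = 4,540,487,200 bytes = 4540.5 MB.

4540.5 MB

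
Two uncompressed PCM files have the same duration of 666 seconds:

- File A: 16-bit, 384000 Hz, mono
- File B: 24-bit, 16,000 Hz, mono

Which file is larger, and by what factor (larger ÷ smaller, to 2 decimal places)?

File A: 384,000 × 2 × 1 = 768,000 bytes/s.
File B: 16,000 × 3 × 1 = 48,000 bytes/s.
File A is larger; ratio = 511,488,000 / 31,968,000 = 16.00.

File A, by a factor of 16.00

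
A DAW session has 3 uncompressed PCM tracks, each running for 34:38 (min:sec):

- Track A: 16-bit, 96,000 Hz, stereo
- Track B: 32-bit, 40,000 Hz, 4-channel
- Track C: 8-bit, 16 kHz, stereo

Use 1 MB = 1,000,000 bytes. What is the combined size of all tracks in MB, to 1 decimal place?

2194.4 MB

34:38 (min:sec) = 2,078 s.
Track A: 96,000 × 2,078 × 2 × 2 = 797,952,000 bytes.
Track B: 40,000 × 2,078 × 4 × 4 = 1,329,920,000 bytes.
Track C: 16,000 × 2,078 × 1 × 2 = 66,496,000 bytes.
Total = 2,194,368,000 bytes = 2194.4 MB.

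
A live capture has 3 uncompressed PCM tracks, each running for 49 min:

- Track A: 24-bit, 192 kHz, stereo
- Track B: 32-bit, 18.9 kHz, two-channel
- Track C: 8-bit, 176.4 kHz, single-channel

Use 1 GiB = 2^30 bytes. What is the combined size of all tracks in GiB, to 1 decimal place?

49 min = 2,940 s.
Track A: 192,000 × 2,940 × 3 × 2 = 3,386,880,000 bytes.
Track B: 18,900 × 2,940 × 4 × 2 = 444,528,000 bytes.
Track C: 176,400 × 2,940 × 1 × 1 = 518,616,000 bytes.
Total = 4,350,024,000 bytes = 4.1 GiB.

4.1 GiB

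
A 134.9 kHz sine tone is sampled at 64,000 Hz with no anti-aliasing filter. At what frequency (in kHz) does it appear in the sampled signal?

6.9 kHz

Nyquist = 64,000/2 = 32,000 Hz; 134,900 Hz exceeds it.
Alias = |134,900 − 2×64,000| = |134,900 − 128,000| = 6,900 Hz = 6.9 kHz.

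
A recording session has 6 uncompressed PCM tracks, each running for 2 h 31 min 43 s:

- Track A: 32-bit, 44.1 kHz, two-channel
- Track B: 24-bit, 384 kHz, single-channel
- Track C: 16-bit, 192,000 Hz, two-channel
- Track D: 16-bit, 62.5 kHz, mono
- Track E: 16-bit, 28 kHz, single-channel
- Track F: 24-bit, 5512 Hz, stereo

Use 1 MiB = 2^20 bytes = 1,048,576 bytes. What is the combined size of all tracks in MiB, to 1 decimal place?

2 h 31 min 43 s = 9,103 s.
Track A: 44,100 × 9,103 × 4 × 2 = 3,211,538,400 bytes.
Track B: 384,000 × 9,103 × 3 × 1 = 10,486,656,000 bytes.
Track C: 192,000 × 9,103 × 2 × 2 = 6,991,104,000 bytes.
Track D: 62,500 × 9,103 × 2 × 1 = 1,137,875,000 bytes.
Track E: 28,000 × 9,103 × 2 × 1 = 509,768,000 bytes.
Track F: 5,512 × 9,103 × 3 × 2 = 301,054,416 bytes.
Total = 22,637,995,816 bytes = 21589.3 MiB.

21589.3 MiB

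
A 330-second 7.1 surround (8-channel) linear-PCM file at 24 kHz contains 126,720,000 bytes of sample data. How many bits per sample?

Bytes per sample = 126,720,000 / (24,000 × 330 × 8) = 126,720,000 / 63,360,000 = 2.
Bit depth = 2 × 8 = 16 bits.

16 bits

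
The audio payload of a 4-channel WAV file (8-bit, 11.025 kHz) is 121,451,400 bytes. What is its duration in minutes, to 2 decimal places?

45.90 minutes

Byte rate = 11,025 × 1 × 4 = 44,100 bytes/s.
Duration = 121,451,400 / 44,100 = 2,754 s.
2,754 s / 60 = 45.90 minutes.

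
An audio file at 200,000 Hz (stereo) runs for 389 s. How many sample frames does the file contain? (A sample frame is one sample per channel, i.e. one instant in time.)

77,800,000 sample frames

200,000 samples/s × 389 s = 77,800,000 frames.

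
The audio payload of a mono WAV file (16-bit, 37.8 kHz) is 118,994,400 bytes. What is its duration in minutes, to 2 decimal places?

26.23 minutes

Byte rate = 37,800 × 2 × 1 = 75,600 bytes/s.
Duration = 118,994,400 / 75,600 = 1,574 s.
1,574 s / 60 = 26.23 minutes.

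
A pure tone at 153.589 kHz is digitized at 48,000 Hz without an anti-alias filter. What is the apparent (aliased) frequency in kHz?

9.589 kHz

Nyquist = 48,000/2 = 24,000 Hz; 153,589 Hz exceeds it.
Alias = |153,589 − 3×48,000| = |153,589 − 144,000| = 9,589 Hz = 9.589 kHz.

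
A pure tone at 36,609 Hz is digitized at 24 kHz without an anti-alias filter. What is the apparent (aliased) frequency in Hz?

11,391 Hz

Nyquist = 24,000/2 = 12,000 Hz; 36,609 Hz exceeds it.
Alias = |36,609 − 2×24,000| = |36,609 − 48,000| = 11,391 Hz.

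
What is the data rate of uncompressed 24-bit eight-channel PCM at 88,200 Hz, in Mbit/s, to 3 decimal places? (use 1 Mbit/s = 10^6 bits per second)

16.934 Mbit/s

Bit rate = 88,200 × 24 × 8 = 16,934,400 bits/s.
= 16.934 Mbit/s.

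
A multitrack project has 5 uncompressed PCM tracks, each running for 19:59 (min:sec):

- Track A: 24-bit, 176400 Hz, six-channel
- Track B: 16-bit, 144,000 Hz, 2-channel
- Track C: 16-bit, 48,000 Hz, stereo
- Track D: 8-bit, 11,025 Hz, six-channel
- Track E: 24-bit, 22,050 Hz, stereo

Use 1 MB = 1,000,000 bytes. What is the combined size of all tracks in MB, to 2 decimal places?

4965.84 MB

19:59 (min:sec) = 1,199 s.
Track A: 176,400 × 1,199 × 3 × 6 = 3,807,064,800 bytes.
Track B: 144,000 × 1,199 × 2 × 2 = 690,624,000 bytes.
Track C: 48,000 × 1,199 × 2 × 2 = 230,208,000 bytes.
Track D: 11,025 × 1,199 × 1 × 6 = 79,313,850 bytes.
Track E: 22,050 × 1,199 × 3 × 2 = 158,627,700 bytes.
Total = 4,965,838,350 bytes = 4965.84 MB.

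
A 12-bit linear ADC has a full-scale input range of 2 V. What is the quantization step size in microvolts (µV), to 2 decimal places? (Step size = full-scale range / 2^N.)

2 V / 2^12 = 2 / 4,096 V = 488.28 µV.

488.28 µV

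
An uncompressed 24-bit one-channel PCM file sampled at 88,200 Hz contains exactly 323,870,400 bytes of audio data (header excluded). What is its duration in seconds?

1,224 seconds

Byte rate = 88,200 × 3 × 1 = 264,600 bytes/s.
Duration = 323,870,400 / 264,600 = 1,224 s.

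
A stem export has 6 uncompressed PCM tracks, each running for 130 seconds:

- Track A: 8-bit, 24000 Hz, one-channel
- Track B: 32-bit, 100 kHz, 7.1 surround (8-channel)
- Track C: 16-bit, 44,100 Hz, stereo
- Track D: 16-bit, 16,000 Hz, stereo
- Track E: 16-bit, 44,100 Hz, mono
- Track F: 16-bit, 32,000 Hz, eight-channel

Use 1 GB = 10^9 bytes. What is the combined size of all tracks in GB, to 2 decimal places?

Track A: 24,000 × 130 × 1 × 1 = 3,120,000 bytes.
Track B: 100,000 × 130 × 4 × 8 = 416,000,000 bytes.
Track C: 44,100 × 130 × 2 × 2 = 22,932,000 bytes.
Track D: 16,000 × 130 × 2 × 2 = 8,320,000 bytes.
Track E: 44,100 × 130 × 2 × 1 = 11,466,000 bytes.
Track F: 32,000 × 130 × 2 × 8 = 66,560,000 bytes.
Total = 528,398,000 bytes = 0.53 GB.

0.53 GB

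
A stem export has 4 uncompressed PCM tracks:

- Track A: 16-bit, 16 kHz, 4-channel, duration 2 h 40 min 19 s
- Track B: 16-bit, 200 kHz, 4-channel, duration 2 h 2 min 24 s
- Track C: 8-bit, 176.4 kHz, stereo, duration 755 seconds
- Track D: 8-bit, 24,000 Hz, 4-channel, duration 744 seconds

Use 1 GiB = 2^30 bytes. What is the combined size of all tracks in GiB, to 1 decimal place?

12.4 GiB

Track A: 2 h 40 min 19 s = 9,619 s; 16,000 × 9,619 × 2 × 4 = 1,231,232,000 bytes.
Track B: 2 h 2 min 24 s = 7,344 s; 200,000 × 7,344 × 2 × 4 = 11,750,400,000 bytes.
Track C: 176,400 × 755 × 1 × 2 = 266,364,000 bytes.
Track D: 24,000 × 744 × 1 × 4 = 71,424,000 bytes.
Total = 13,319,420,000 bytes = 12.4 GiB.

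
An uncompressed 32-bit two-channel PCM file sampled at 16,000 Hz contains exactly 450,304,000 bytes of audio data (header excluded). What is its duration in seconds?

3,518 seconds

Byte rate = 16,000 × 4 × 2 = 128,000 bytes/s.
Duration = 450,304,000 / 128,000 = 3,518 s.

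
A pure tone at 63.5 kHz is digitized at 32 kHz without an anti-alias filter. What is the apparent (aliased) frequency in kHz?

0.5 kHz

Nyquist = 32,000/2 = 16,000 Hz; 63,500 Hz exceeds it.
Alias = |63,500 − 2×32,000| = |63,500 − 64,000| = 500 Hz = 0.5 kHz.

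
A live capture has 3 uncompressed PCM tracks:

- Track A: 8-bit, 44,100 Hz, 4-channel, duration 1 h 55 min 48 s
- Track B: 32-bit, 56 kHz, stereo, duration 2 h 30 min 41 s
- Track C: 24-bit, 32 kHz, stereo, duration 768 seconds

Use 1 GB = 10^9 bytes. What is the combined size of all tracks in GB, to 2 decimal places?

Track A: 1 h 55 min 48 s = 6,948 s; 44,100 × 6,948 × 1 × 4 = 1,225,627,200 bytes.
Track B: 2 h 30 min 41 s = 9,041 s; 56,000 × 9,041 × 4 × 2 = 4,050,368,000 bytes.
Track C: 32,000 × 768 × 3 × 2 = 147,456,000 bytes.
Total = 5,423,451,200 bytes = 5.42 GB.

5.42 GB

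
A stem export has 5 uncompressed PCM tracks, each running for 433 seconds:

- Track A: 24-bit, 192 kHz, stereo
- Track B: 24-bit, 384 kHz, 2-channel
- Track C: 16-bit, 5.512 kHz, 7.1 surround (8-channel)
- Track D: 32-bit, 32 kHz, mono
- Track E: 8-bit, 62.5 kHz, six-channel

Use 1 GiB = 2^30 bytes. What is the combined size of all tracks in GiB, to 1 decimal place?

1.6 GiB

Track A: 192,000 × 433 × 3 × 2 = 498,816,000 bytes.
Track B: 384,000 × 433 × 3 × 2 = 997,632,000 bytes.
Track C: 5,512 × 433 × 2 × 8 = 38,187,136 bytes.
Track D: 32,000 × 433 × 4 × 1 = 55,424,000 bytes.
Track E: 62,500 × 433 × 1 × 6 = 162,375,000 bytes.
Total = 1,752,434,136 bytes = 1.6 GiB.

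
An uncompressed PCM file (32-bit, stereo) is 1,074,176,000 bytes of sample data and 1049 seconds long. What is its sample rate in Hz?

128,000 Hz

Bytes = sample_rate × seconds × bytes_per_sample × channels.
sample_rate = 1,074,176,000 / (1,049 × 4 × 2) = 1,074,176,000 / 8,392 = 128,000 Hz.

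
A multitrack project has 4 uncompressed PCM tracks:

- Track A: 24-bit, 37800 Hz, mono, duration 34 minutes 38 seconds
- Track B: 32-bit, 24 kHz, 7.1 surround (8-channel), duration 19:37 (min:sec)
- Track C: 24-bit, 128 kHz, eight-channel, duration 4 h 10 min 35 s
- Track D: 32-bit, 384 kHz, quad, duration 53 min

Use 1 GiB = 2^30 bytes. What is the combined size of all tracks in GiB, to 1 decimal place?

Track A: 34 minutes 38 seconds = 2,078 s; 37,800 × 2,078 × 3 × 1 = 235,645,200 bytes.
Track B: 19:37 (min:sec) = 1,177 s; 24,000 × 1,177 × 4 × 8 = 903,936,000 bytes.
Track C: 4 h 10 min 35 s = 15,035 s; 128,000 × 15,035 × 3 × 8 = 46,187,520,000 bytes.
Track D: 53 min = 3,180 s; 384,000 × 3,180 × 4 × 4 = 19,537,920,000 bytes.
Total = 66,865,021,200 bytes = 62.3 GiB.

62.3 GiB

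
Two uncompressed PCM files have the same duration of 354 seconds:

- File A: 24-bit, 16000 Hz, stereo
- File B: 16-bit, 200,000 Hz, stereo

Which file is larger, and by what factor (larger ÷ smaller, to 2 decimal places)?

File B, by a factor of 8.33

File A: 16,000 × 3 × 2 = 96,000 bytes/s.
File B: 200,000 × 2 × 2 = 800,000 bytes/s.
File B is larger; ratio = 283,200,000 / 33,984,000 = 8.33.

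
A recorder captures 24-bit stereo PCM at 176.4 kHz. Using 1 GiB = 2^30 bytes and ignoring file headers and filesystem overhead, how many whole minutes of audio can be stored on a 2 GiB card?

Uncompressed byte rate = 176,400 × 3 × 2 = 1,058,400 bytes/s.
Capacity = 2 × 1,073,741,824 = 2,147,483,648 bytes.
2,147,483,648 / 1,058,400 ≈ 2028.99 s → 33 minutes.

33 minutes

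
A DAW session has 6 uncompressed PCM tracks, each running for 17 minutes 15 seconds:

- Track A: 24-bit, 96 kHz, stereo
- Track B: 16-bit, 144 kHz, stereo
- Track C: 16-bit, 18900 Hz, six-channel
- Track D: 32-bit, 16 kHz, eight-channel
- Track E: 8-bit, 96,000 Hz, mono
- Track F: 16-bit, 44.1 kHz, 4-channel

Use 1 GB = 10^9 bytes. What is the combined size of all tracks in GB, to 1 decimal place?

2.4 GB

17 minutes 15 seconds = 1,035 s.
Track A: 96,000 × 1,035 × 3 × 2 = 596,160,000 bytes.
Track B: 144,000 × 1,035 × 2 × 2 = 596,160,000 bytes.
Track C: 18,900 × 1,035 × 2 × 6 = 234,738,000 bytes.
Track D: 16,000 × 1,035 × 4 × 8 = 529,920,000 bytes.
Track E: 96,000 × 1,035 × 1 × 1 = 99,360,000 bytes.
Track F: 44,100 × 1,035 × 2 × 4 = 365,148,000 bytes.
Total = 2,421,486,000 bytes = 2.4 GB.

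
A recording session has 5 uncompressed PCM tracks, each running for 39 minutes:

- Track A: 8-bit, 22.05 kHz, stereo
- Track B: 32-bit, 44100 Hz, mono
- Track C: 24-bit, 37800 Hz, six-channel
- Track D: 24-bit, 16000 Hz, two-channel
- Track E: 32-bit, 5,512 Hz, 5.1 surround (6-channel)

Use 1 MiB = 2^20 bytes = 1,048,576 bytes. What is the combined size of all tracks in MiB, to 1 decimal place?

39 minutes = 2,340 s.
Track A: 22,050 × 2,340 × 1 × 2 = 103,194,000 bytes.
Track B: 44,100 × 2,340 × 4 × 1 = 412,776,000 bytes.
Track C: 37,800 × 2,340 × 3 × 6 = 1,592,136,000 bytes.
Track D: 16,000 × 2,340 × 3 × 2 = 224,640,000 bytes.
Track E: 5,512 × 2,340 × 4 × 6 = 309,553,920 bytes.
Total = 2,642,299,920 bytes = 2519.9 MiB.

2519.9 MiB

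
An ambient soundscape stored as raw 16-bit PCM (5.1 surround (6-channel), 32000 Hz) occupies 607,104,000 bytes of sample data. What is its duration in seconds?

1,581 seconds

Byte rate = 32,000 × 2 × 6 = 384,000 bytes/s.
Duration = 607,104,000 / 384,000 = 1,581 s.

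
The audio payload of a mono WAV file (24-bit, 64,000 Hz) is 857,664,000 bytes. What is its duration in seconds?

Byte rate = 64,000 × 3 × 1 = 192,000 bytes/s.
Duration = 857,664,000 / 192,000 = 4,467 s.

4,467 seconds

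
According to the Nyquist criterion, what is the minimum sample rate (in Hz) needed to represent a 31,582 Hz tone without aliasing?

63,164 Hz

Minimum sample rate = 2 × 31,582 Hz = 63,164 Hz.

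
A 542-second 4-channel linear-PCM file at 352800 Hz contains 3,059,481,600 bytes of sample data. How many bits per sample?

32 bits

Bytes per sample = 3,059,481,600 / (352,800 × 542 × 4) = 3,059,481,600 / 764,870,400 = 4.
Bit depth = 4 × 8 = 32 bits.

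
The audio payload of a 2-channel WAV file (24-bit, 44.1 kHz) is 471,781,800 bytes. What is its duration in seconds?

Byte rate = 44,100 × 3 × 2 = 264,600 bytes/s.
Duration = 471,781,800 / 264,600 = 1,783 s.

1,783 seconds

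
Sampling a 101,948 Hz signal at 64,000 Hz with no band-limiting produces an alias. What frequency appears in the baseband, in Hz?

26,052 Hz

Nyquist = 64,000/2 = 32,000 Hz; 101,948 Hz exceeds it.
Alias = |101,948 − 2×64,000| = |101,948 − 128,000| = 26,052 Hz.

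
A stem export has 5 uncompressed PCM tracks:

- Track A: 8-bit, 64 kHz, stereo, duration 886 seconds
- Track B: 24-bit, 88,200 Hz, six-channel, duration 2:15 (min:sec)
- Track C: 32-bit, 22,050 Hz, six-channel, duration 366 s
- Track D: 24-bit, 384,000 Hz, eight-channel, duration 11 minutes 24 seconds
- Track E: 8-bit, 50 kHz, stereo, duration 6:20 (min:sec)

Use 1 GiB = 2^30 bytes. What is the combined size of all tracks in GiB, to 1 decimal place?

Track A: 64,000 × 886 × 1 × 2 = 113,408,000 bytes.
Track B: 2:15 (min:sec) = 135 s; 88,200 × 135 × 3 × 6 = 214,326,000 bytes.
Track C: 22,050 × 366 × 4 × 6 = 193,687,200 bytes.
Track D: 11 minutes 24 seconds = 684 s; 384,000 × 684 × 3 × 8 = 6,303,744,000 bytes.
Track E: 6:20 (min:sec) = 380 s; 50,000 × 380 × 1 × 2 = 38,000,000 bytes.
Total = 6,863,165,200 bytes = 6.4 GiB.

6.4 GiB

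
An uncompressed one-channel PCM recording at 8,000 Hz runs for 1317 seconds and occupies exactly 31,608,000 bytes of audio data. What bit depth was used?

Bytes per sample = 31,608,000 / (8,000 × 1,317 × 1) = 31,608,000 / 10,536,000 = 3.
Bit depth = 3 × 8 = 24 bits.

24 bits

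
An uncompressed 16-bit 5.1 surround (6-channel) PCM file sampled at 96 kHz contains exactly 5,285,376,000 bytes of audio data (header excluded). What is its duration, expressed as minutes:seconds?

76:28

Byte rate = 96,000 × 2 × 6 = 1,152,000 bytes/s.
Duration = 5,285,376,000 / 1,152,000 = 4,588 s.
4,588 s = 76:28.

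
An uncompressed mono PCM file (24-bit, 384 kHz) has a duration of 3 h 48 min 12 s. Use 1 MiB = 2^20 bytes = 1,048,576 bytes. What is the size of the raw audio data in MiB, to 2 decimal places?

Duration = 3 h 48 min 12 s = 13,692 s.
Bytes = 384,000 samples/s × 13,692 s × 3 bytes/sample × 1 ch = 15,773,184,000 bytes.
15,773,184,000 / 1,048,576 = 15042.48 MiB.

15042.48 MiB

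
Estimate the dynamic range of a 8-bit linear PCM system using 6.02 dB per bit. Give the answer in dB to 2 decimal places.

48.16 dB

8 × 6.02 = 48.16 dB.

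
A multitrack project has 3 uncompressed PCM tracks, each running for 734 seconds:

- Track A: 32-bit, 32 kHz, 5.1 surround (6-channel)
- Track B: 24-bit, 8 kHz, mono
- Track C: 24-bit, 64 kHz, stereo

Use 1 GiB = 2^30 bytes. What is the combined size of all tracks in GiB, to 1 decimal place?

0.8 GiB

Track A: 32,000 × 734 × 4 × 6 = 563,712,000 bytes.
Track B: 8,000 × 734 × 3 × 1 = 17,616,000 bytes.
Track C: 64,000 × 734 × 3 × 2 = 281,856,000 bytes.
Total = 863,184,000 bytes = 0.8 GiB.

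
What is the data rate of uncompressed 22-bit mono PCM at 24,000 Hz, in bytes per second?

Bit rate = 24,000 × 22 × 1 = 528,000 bits/s.
528,000 / 8 = 66,000 bytes/s.

66,000 bytes/s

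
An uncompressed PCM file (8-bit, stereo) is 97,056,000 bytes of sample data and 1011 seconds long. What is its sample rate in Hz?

Bytes = sample_rate × seconds × bytes_per_sample × channels.
sample_rate = 97,056,000 / (1,011 × 1 × 2) = 97,056,000 / 2,022 = 48,000 Hz.

48,000 Hz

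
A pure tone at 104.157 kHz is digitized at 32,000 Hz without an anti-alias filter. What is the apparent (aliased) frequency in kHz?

Nyquist = 32,000/2 = 16,000 Hz; 104,157 Hz exceeds it.
Alias = |104,157 − 3×32,000| = |104,157 − 96,000| = 8,157 Hz = 8.157 kHz.

8.157 kHz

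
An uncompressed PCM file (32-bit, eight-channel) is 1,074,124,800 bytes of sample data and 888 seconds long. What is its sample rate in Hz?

37,800 Hz

Bytes = sample_rate × seconds × bytes_per_sample × channels.
sample_rate = 1,074,124,800 / (888 × 4 × 8) = 1,074,124,800 / 28,416 = 37,800 Hz.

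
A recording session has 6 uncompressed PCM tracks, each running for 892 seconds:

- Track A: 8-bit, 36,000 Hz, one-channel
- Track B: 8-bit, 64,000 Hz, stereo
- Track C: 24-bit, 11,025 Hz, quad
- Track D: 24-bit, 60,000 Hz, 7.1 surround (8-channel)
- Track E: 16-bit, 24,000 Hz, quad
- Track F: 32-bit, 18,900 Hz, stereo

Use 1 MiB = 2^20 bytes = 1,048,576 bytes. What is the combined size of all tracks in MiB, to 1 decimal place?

Track A: 36,000 × 892 × 1 × 1 = 32,112,000 bytes.
Track B: 64,000 × 892 × 1 × 2 = 114,176,000 bytes.
Track C: 11,025 × 892 × 3 × 4 = 118,011,600 bytes.
Track D: 60,000 × 892 × 3 × 8 = 1,284,480,000 bytes.
Track E: 24,000 × 892 × 2 × 4 = 171,264,000 bytes.
Track F: 18,900 × 892 × 4 × 2 = 134,870,400 bytes.
Total = 1,854,914,000 bytes = 1769.0 MiB.

1769.0 MiB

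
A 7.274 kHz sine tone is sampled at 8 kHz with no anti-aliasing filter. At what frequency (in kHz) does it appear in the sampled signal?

0.726 kHz

Nyquist = 8,000/2 = 4,000 Hz; 7,274 Hz exceeds it.
Alias = |7,274 − 1×8,000| = |7,274 − 8,000| = 726 Hz = 0.726 kHz.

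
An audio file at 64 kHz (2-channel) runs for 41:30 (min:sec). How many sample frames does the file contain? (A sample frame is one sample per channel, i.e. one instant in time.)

41:30 (min:sec) = 2,490 s.
64,000 samples/s × 2,490 s = 159,360,000 frames.

159,360,000 sample frames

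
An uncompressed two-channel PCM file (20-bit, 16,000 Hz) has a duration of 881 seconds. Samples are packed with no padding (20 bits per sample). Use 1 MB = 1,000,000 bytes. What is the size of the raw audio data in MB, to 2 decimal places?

Bits = 16,000 × 881 × 20 × 2 = 563,840,000 bits = 70,480,000 bytes.
70,480,000 / 1,000,000 = 70.48 MB.

70.48 MB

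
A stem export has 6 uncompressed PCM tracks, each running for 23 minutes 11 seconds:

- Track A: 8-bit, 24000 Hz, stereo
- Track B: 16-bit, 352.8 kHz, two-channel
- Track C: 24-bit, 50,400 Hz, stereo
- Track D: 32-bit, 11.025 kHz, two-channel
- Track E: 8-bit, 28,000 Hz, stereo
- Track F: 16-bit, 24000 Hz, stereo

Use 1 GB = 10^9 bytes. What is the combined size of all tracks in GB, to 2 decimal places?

2.78 GB

23 minutes 11 seconds = 1,391 s.
Track A: 24,000 × 1,391 × 1 × 2 = 66,768,000 bytes.
Track B: 352,800 × 1,391 × 2 × 2 = 1,962,979,200 bytes.
Track C: 50,400 × 1,391 × 3 × 2 = 420,638,400 bytes.
Track D: 11,025 × 1,391 × 4 × 2 = 122,686,200 bytes.
Track E: 28,000 × 1,391 × 1 × 2 = 77,896,000 bytes.
Track F: 24,000 × 1,391 × 2 × 2 = 133,536,000 bytes.
Total = 2,784,503,800 bytes = 2.78 GB.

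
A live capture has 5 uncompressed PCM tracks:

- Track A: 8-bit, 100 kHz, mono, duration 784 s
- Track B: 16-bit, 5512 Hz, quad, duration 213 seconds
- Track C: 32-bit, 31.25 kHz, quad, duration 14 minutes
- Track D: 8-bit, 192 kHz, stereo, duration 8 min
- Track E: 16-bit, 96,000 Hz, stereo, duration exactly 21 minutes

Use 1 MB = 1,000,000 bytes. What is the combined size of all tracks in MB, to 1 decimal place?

Track A: 100,000 × 784 × 1 × 1 = 78,400,000 bytes.
Track B: 5,512 × 213 × 2 × 4 = 9,392,448 bytes.
Track C: 14 minutes = 840 s; 31,250 × 840 × 4 × 4 = 420,000,000 bytes.
Track D: 8 min = 480 s; 192,000 × 480 × 1 × 2 = 184,320,000 bytes.
Track E: exactly 21 minutes = 1,260 s; 96,000 × 1,260 × 2 × 2 = 483,840,000 bytes.
Total = 1,175,952,448 bytes = 1176.0 MB.

1176.0 MB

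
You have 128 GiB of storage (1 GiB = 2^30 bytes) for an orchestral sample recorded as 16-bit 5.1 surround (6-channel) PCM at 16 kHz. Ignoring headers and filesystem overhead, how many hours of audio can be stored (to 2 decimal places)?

198.84 hours

Uncompressed byte rate = 16,000 × 2 × 6 = 192,000 bytes/s.
Capacity = 128 × 1,073,741,824 = 137,438,953,472 bytes.
137,438,953,472 / 192,000 ≈ 715827.88 s → 198.84 hours.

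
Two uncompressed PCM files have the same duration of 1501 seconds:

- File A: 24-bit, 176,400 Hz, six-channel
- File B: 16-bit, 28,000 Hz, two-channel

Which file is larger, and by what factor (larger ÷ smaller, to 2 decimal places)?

File A: 176,400 × 3 × 6 = 3,175,200 bytes/s.
File B: 28,000 × 2 × 2 = 112,000 bytes/s.
File A is larger; ratio = 4,765,975,200 / 168,112,000 = 28.35.

File A, by a factor of 28.35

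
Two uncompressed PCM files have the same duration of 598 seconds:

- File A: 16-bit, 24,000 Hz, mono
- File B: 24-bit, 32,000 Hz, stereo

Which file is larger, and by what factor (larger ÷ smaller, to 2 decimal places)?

File B, by a factor of 4.00

File A: 24,000 × 2 × 1 = 48,000 bytes/s.
File B: 32,000 × 3 × 2 = 192,000 bytes/s.
File B is larger; ratio = 114,816,000 / 28,704,000 = 4.00.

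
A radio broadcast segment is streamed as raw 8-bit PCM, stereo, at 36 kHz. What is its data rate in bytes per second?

72,000 bytes/s

Bit rate = 36,000 × 8 × 2 = 576,000 bits/s.
576,000 / 8 = 72,000 bytes/s.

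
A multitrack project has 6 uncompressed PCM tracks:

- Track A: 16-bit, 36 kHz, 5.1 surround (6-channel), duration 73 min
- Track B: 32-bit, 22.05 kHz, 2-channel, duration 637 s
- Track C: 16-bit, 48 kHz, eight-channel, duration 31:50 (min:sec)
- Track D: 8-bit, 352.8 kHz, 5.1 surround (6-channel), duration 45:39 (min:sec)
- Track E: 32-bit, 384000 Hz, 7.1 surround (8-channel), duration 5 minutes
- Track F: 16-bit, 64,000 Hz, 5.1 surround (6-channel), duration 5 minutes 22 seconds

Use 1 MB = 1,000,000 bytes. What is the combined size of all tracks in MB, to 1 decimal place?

13203.0 MB

Track A: 73 min = 4,380 s; 36,000 × 4,380 × 2 × 6 = 1,892,160,000 bytes.
Track B: 22,050 × 637 × 4 × 2 = 112,366,800 bytes.
Track C: 31:50 (min:sec) = 1,910 s; 48,000 × 1,910 × 2 × 8 = 1,466,880,000 bytes.
Track D: 45:39 (min:sec) = 2,739 s; 352,800 × 2,739 × 1 × 6 = 5,797,915,200 bytes.
Track E: 5 minutes = 300 s; 384,000 × 300 × 4 × 8 = 3,686,400,000 bytes.
Track F: 5 minutes 22 seconds = 322 s; 64,000 × 322 × 2 × 6 = 247,296,000 bytes.
Total = 13,203,018,000 bytes = 13203.0 MB.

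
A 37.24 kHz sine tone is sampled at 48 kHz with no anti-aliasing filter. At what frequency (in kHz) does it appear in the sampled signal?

Nyquist = 48,000/2 = 24,000 Hz; 37,240 Hz exceeds it.
Alias = |37,240 − 1×48,000| = |37,240 − 48,000| = 10,760 Hz = 10.76 kHz.

10.76 kHz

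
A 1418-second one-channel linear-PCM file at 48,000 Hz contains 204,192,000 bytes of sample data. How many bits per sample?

24 bits

Bytes per sample = 204,192,000 / (48,000 × 1,418 × 1) = 204,192,000 / 68,064,000 = 3.
Bit depth = 3 × 8 = 24 bits.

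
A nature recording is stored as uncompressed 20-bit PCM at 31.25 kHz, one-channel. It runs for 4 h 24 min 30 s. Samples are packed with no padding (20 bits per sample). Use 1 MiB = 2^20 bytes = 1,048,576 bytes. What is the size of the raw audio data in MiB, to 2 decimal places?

1182.41 MiB

Duration = 4 h 24 min 30 s = 15,870 s.
Bits = 31,250 × 15,870 × 20 × 1 = 9,918,750,000 bits = 1,239,843,750 bytes.
1,239,843,750 / 1,048,576 = 1182.41 MiB.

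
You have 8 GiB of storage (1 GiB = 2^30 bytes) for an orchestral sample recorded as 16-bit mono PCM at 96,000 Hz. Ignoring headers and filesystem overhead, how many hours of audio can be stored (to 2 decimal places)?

Uncompressed byte rate = 96,000 × 2 × 1 = 192,000 bytes/s.
Capacity = 8 × 1,073,741,824 = 8,589,934,592 bytes.
8,589,934,592 / 192,000 ≈ 44739.24 s → 12.43 hours.

12.43 hours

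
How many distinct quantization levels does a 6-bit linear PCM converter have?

64 levels

2^6 = 64.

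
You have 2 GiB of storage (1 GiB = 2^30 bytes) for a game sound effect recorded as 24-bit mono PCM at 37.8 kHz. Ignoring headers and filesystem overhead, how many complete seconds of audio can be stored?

Uncompressed byte rate = 37,800 × 3 × 1 = 113,400 bytes/s.
Capacity = 2 × 1,073,741,824 = 2,147,483,648 bytes.
2,147,483,648 / 113,400 ≈ 18937.25 s → 18,937 seconds.

18,937 seconds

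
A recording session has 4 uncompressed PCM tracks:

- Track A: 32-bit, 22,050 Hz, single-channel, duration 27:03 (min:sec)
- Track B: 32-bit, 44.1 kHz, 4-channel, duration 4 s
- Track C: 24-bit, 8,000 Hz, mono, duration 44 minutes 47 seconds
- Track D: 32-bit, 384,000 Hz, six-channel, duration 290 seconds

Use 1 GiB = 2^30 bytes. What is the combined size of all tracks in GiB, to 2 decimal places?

2.69 GiB

Track A: 27:03 (min:sec) = 1,623 s; 22,050 × 1,623 × 4 × 1 = 143,148,600 bytes.
Track B: 44,100 × 4 × 4 × 4 = 2,822,400 bytes.
Track C: 44 minutes 47 seconds = 2,687 s; 8,000 × 2,687 × 3 × 1 = 64,488,000 bytes.
Track D: 384,000 × 290 × 4 × 6 = 2,672,640,000 bytes.
Total = 2,883,099,000 bytes = 2.69 GiB.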